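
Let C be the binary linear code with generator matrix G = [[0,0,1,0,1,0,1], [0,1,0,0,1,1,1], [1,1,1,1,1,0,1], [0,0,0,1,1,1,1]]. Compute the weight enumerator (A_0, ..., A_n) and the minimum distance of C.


Weight distribution: A_0 = 1, A_1 = 1, A_2 = 1, A_3 = 4, A_4 = 5, A_5 = 3, A_6 = 1. Minimum distance d = 1.

Enumerate all 2^4 = 16 messages m ∈ F_2^4.
For each, compute codeword c = mG in F_2^7, then tally its weight.
  m = 0000 → c = 0000000, weight = 0.
  m = 1000 → c = 0010101, weight = 3.
  m = 0100 → c = 0100111, weight = 4.
  m = 1100 → c = 0110010, weight = 3.
  m = 0010 → c = 1111101, weight = 6.
  m = 1010 → c = 1101000, weight = 3.
  m = 0110 → c = 1011010, weight = 4.
  m = 1110 → c = 1001111, weight = 5.
  m = 0001 → c = 0001111, weight = 4.
  m = 1001 → c = 0011010, weight = 3.
  m = 0101 → c = 0101000, weight = 2.
  m = 1101 → c = 0111101, weight = 5.
  m = 0011 → c = 1110010, weight = 4.
  m = 1011 → c = 1100111, weight = 5.
  m = 0111 → c = 1010101, weight = 4.
  m = 1111 → c = 1000000, weight = 1.
Tally weights:
  weight 0: 1 codewords.
  weight 1: 1 codewords.
  weight 2: 1 codewords.
  weight 3: 4 codewords.
  weight 4: 5 codewords.
  weight 5: 3 codewords.
  weight 6: 1 codewords.
Minimum distance d = smallest w > 0 with A_w > 0 = 1.
Sanity: Σ A_w = 16 = 2^4 = 16 ✓.


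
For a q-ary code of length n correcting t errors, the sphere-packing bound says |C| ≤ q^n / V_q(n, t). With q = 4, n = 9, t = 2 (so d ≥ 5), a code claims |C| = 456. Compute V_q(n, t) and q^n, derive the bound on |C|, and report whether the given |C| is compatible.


V_q(n, t) = 352, q^n = 262144, Hamming bound = 744, |C| = 456 ≤ bound (satisfied).

Step 1: Compute V_q(n, t) = Σ_{j=0}^2 C(n, j) (q−1)^j.
  j = 0: C(9,0)·(3)^0 = 1·1 = 1.
  j = 1: C(9,1)·(3)^1 = 9·3 = 27.
  j = 2: C(9,2)·(3)^2 = 36·9 = 324.
  V_q(n, t) = 1 + 27 + 324 = 352.
Step 2: q^n = 4^9 = 262144.
Step 3: Hamming bound ⌊q^n / V_q(n,t)⌋ = ⌊262144/352⌋ = 744.
Step 4: Compare |C| = 456 to 744: satisfied.
The claimed |C| lies below the Hamming bound.


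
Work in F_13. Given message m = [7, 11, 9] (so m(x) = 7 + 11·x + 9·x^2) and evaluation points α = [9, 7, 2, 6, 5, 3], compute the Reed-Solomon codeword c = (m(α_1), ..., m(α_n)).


c = [3, 5, 0, 7, 1, 4]

Message polynomial: m(x) = 7 + 11·x + 9·x^2 (mod 13).
For each evaluation point α_i, compute m(α_i) mod 13:
  α_1 = 9: Horner steps 9 → 1 → 3, so m(9) = 3.
  α_2 = 7: Horner steps 9 → 9 → 5, so m(7) = 5.
  α_3 = 2: Horner steps 9 → 3 → 0, so m(2) = 0.
  α_4 = 6: Horner steps 9 → 0 → 7, so m(6) = 7.
  α_5 = 5: Horner steps 9 → 4 → 1, so m(5) = 1.
  α_6 = 3: Horner steps 9 → 12 → 4, so m(3) = 4.
Codeword c = [3, 5, 0, 7, 1, 4] ∈ F_13^6.


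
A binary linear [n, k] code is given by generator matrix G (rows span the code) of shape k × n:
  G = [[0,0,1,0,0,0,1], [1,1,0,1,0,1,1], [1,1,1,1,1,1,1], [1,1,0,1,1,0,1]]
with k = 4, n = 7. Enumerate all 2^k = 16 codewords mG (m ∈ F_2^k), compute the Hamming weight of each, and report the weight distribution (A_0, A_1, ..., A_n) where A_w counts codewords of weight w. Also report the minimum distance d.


Weight distribution: A_0 = 1, A_2 = 6, A_3 = 1, A_4 = 1, A_5 = 6, A_7 = 1. Minimum distance d = 2.

Enumerate all 2^4 = 16 messages m ∈ F_2^4.
For each, compute codeword c = mG in F_2^7, then tally its weight.
  m = 0000 → c = 0000000, weight = 0.
  m = 1000 → c = 0010001, weight = 2.
  m = 0100 → c = 1101011, weight = 5.
  m = 1100 → c = 1111010, weight = 5.
  m = 0010 → c = 1111111, weight = 7.
  m = 1010 → c = 1101110, weight = 5.
  m = 0110 → c = 0010100, weight = 2.
  m = 1110 → c = 0000101, weight = 2.
  m = 0001 → c = 1101101, weight = 5.
  m = 1001 → c = 1111100, weight = 5.
  m = 0101 → c = 0000110, weight = 2.
  m = 1101 → c = 0010111, weight = 4.
  m = 0011 → c = 0010010, weight = 2.
  m = 1011 → c = 0000011, weight = 2.
  m = 0111 → c = 1111001, weight = 5.
  m = 1111 → c = 1101000, weight = 3.
Tally weights:
  weight 0: 1 codewords.
  weight 2: 6 codewords.
  weight 3: 1 codewords.
  weight 4: 1 codewords.
  weight 5: 6 codewords.
  weight 7: 1 codewords.
Minimum distance d = smallest w > 0 with A_w > 0 = 2.
Sanity: Σ A_w = 16 = 2^4 = 16 ✓.


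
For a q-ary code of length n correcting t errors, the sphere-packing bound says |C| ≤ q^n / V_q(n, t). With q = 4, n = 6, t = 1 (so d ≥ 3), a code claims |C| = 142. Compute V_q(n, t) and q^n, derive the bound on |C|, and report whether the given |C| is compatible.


V_q(n, t) = 19, q^n = 4096, Hamming bound = 215, |C| = 142 ≤ bound (satisfied).

Step 1: Compute V_q(n, t) = Σ_{j=0}^1 C(n, j) (q−1)^j.
  j = 0: C(6,0)·(3)^0 = 1·1 = 1.
  j = 1: C(6,1)·(3)^1 = 6·3 = 18.
  V_q(n, t) = 1 + 18 = 19.
Step 2: q^n = 4^6 = 4096.
Step 3: Hamming bound ⌊q^n / V_q(n,t)⌋ = ⌊4096/19⌋ = 215.
Step 4: Compare |C| = 142 to 215: satisfied.
The claimed |C| lies below the Hamming bound.


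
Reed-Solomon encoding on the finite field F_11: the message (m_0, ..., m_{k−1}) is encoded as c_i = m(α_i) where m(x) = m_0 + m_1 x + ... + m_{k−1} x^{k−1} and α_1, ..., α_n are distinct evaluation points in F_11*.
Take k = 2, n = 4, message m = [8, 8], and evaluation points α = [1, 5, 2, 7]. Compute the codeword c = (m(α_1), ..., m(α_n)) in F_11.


c = [5, 4, 2, 9]

Message polynomial: m(x) = 8 + 8·x (mod 11).
For each evaluation point α_i, compute m(α_i) mod 11:
  α_1 = 1: Horner steps 8 → 5, so m(1) = 5.
  α_2 = 5: Horner steps 8 → 4, so m(5) = 4.
  α_3 = 2: Horner steps 8 → 2, so m(2) = 2.
  α_4 = 7: Horner steps 8 → 9, so m(7) = 9.
Codeword c = [5, 4, 2, 9] ∈ F_11^4.


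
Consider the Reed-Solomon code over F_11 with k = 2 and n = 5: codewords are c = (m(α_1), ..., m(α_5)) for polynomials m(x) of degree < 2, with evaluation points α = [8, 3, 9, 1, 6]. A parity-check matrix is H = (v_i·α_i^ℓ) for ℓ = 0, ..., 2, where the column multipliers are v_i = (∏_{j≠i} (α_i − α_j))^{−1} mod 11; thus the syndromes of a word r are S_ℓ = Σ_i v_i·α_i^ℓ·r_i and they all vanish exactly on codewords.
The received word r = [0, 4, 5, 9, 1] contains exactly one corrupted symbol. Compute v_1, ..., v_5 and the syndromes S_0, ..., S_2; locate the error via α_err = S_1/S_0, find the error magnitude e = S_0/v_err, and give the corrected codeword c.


S = (1, 3, 9), error at position 2, error magnitude e = 7, c = [0, 8, 5, 9, 1].

Step 1: column multipliers v_i = (∏_{j≠i}(α_i − α_j))^{−1} mod 11.
  i = 1 (α = 8): (8−3)(8−9)(8−1)(8−6) = 5·(−1)·7·2 = −70 ≡ 7, so v_1 = 7^{−1} = 8 (mod 11).
  i = 2 (α = 3): (3−8)(3−9)(3−1)(3−6) = (−5)·(−6)·2·(−3) = −180 ≡ 7, so v_2 = 7^{−1} = 8 (mod 11).
  i = 3 (α = 9): (9−8)(9−3)(9−1)(9−6) = 1·6·8·3 = 144 ≡ 1, so v_3 = 1^{−1} = 1 (mod 11).
  i = 4 (α = 1): (1−8)(1−3)(1−9)(1−6) = (−7)·(−2)·(−8)·(−5) = 560 ≡ 10, so v_4 = 10^{−1} = 10 (mod 11).
  i = 5 (α = 6): (6−8)(6−3)(6−9)(6−1) = (−2)·3·(−3)·5 = 90 ≡ 2, so v_5 = 2^{−1} = 6 (mod 11).
  v = [8, 8, 1, 10, 6].
Step 2: syndromes of r = [0, 4, 5, 9, 1] (all sums mod 11).
  S_0 = Σ v_i r_i = 8·0 + 8·4 + 1·5 + 10·9 + 6·1 = 133 ≡ 1.
  S_1 = Σ v_i α_i r_i = 8·8·0 + 8·3·4 + 1·9·5 + 10·1·9 + 6·6·1 = 267 ≡ 3.
  α_i^2 mod 11 = [9, 9, 4, 1, 3].
  S_2 = Σ v_i α_i^2 r_i = 8·9·0 + 8·9·4 + 1·4·5 + 10·1·9 + 6·3·1 = 416 ≡ 9.
  S = (1, 3, 9) ≠ 0, so r is not a codeword (an error is present).
Step 3: locate the error. For a single error e at position i, S_ℓ = v_i·e·α_i^ℓ, so α_err = S_1/S_0.
  S_0^{−1} = 1^{−1} = 1 (mod 11), so α_err = 3·1 = 3 ≡ 3 = α_2. Error position i = 2.
  Consistency check: S_2/S_1 = 9·4 = 36 ≡ 3 = α_err ✓ (single-error assumption holds).
Step 4: error magnitude e = S_0/v_2 = S_0·∏_{j≠2}(α_2 − α_j) = 1·7 = 7 ≡ 7 (mod 11).
Step 5: correct position 2: c_2 = r_2 − e = 4 − 7 ≡ 8 (mod 11). Hence c = [0, 8, 5, 9, 1].
  Check: interpolating c through the α_i gives m(x) = 4 + 5·x (degree < 2) with m(α_i) = c_i for every i, so c is indeed a codeword.


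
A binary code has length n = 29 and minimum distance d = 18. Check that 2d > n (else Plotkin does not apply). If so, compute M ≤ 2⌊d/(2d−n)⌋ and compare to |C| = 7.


Plotkin bound M ≤ 4; given |C| = 7 > bound (violated).

Check applicability: 2d = 36, n = 29.
2d − n = 7 > 0, so Plotkin applies.
Compute d/(2d−n) = 18/7 ≈ 2.5714.
⌊d/(2d−n)⌋ = 2.
Plotkin bound: M ≤ 2·2 = 4.
Given |C| = 7, check: VIOLATED.
This |C| is above the Plotkin bound, so no binary code with n = 29, d = 18 and 7 codewords exists.


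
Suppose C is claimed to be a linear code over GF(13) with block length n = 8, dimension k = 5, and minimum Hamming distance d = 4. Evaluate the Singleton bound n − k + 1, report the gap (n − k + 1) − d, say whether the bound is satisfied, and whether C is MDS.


Singleton RHS = n − k + 1 = 4, slack = 0, bound satisfied, MDS.

Singleton bound: d ≤ n − k + 1.
Here n = 8, k = 5, so n − k + 1 = 4.
Given d = 4, check d ≤ 4: YES.
Slack = (n − k + 1) − d = 0.
The code is MDS (slack = 0).
Description: the claimed parameters are [8, 5, 4]_13; such a code would be MDS (meets Singleton bound).


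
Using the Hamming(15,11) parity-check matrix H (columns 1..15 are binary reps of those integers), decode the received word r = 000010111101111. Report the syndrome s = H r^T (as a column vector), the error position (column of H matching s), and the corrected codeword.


s = (1, 0, 0, 1)^T, error position = 9, corrected codeword c = 000010110101111

Compute s = H r^T mod 2 one row at a time:
  s_1 = 1 + 1 + 1 + 0 + 1 + 1 + 1 + 1 = 7 ≡ 1 (mod 2).
  s_2 = 0 + 1 + 0 + 1 + 1 + 1 + 1 + 1 = 6 ≡ 0 (mod 2).
  s_3 = 0 + 0 + 0 + 1 + 1 + 0 + 1 + 1 = 4 ≡ 0 (mod 2).
  s_4 = 0 + 0 + 1 + 1 + 1 + 0 + 1 + 1 = 5 ≡ 1 (mod 2).
s = (1, 0, 0, 1)^T — this equals column 9 of H (binary 1001), so error is at position 9.
Correct: flip bit 9 of r = 000010111101111 to get c = 000010110101111.


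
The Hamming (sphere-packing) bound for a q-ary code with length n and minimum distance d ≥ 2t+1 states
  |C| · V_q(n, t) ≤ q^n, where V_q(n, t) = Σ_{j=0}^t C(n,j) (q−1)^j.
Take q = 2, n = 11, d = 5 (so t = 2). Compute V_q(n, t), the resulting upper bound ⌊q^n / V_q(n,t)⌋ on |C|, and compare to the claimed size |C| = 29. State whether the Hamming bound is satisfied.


V_q(n, t) = 67, q^n = 2048, Hamming bound = 30, |C| = 29 ≤ bound (satisfied).

Step 1: Compute V_q(n, t) = Σ_{j=0}^2 C(n, j) (q−1)^j.
  j = 0: C(11,0)·(1)^0 = 1·1 = 1.
  j = 1: C(11,1)·(1)^1 = 11·1 = 11.
  j = 2: C(11,2)·(1)^2 = 55·1 = 55.
  V_q(n, t) = 1 + 11 + 55 = 67.
Step 2: q^n = 2^11 = 2048.
Step 3: Hamming bound ⌊q^n / V_q(n,t)⌋ = ⌊2048/67⌋ = 30.
Step 4: Compare |C| = 29 to 30: satisfied.
The claimed |C| lies below the Hamming bound.


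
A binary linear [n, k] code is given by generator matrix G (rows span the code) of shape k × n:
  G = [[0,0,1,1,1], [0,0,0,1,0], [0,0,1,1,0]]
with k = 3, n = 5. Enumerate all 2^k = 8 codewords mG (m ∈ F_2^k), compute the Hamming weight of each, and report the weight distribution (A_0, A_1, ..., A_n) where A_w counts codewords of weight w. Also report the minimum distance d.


Weight distribution: A_0 = 1, A_1 = 3, A_2 = 3, A_3 = 1. Minimum distance d = 1.

Enumerate all 2^3 = 8 messages m ∈ F_2^3.
For each, compute codeword c = mG in F_2^5, then tally its weight.
  m = 000 → c = 00000, weight = 0.
  m = 100 → c = 00111, weight = 3.
  m = 010 → c = 00010, weight = 1.
  m = 110 → c = 00101, weight = 2.
  m = 001 → c = 00110, weight = 2.
  m = 101 → c = 00001, weight = 1.
  m = 011 → c = 00100, weight = 1.
  m = 111 → c = 00011, weight = 2.
Tally weights:
  weight 0: 1 codewords.
  weight 1: 3 codewords.
  weight 2: 3 codewords.
  weight 3: 1 codewords.
Minimum distance d = smallest w > 0 with A_w > 0 = 1.
Sanity: Σ A_w = 8 = 2^3 = 8 ✓.


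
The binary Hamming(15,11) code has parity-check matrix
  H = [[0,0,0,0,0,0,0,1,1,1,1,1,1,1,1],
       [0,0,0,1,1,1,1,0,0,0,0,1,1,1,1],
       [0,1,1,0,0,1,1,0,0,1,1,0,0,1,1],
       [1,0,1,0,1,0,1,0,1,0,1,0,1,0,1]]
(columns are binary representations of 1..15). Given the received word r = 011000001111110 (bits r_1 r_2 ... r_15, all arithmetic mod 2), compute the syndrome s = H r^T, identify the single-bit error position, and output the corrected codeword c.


s = (0, 1, 1, 0)^T, error position = 6, corrected codeword c = 011001001111110

Compute s = H r^T mod 2 one row at a time:
  s_1 = 0 + 1 + 1 + 1 + 1 + 1 + 1 + 0 = 6 ≡ 0 (mod 2).
  s_2 = 0 + 0 + 0 + 0 + 1 + 1 + 1 + 0 = 3 ≡ 1 (mod 2).
  s_3 = 1 + 1 + 0 + 0 + 1 + 1 + 1 + 0 = 5 ≡ 1 (mod 2).
  s_4 = 0 + 1 + 0 + 0 + 1 + 1 + 1 + 0 = 4 ≡ 0 (mod 2).
s = (0, 1, 1, 0)^T — this equals column 6 of H (binary 0110), so error is at position 6.
Correct: flip bit 6 of r = 011000001111110 to get c = 011001001111110.


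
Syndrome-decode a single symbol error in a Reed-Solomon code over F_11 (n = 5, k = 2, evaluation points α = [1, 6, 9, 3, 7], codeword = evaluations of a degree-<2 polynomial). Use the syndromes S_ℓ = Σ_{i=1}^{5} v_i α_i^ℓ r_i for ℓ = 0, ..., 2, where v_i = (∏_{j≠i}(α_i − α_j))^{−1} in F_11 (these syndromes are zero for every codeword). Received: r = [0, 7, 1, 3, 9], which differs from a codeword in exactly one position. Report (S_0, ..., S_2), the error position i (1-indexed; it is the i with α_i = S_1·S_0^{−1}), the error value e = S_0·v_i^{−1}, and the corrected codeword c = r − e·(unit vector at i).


S = (5, 8, 4), error at position 2, error magnitude e = 5, c = [0, 2, 1, 3, 9].

Step 1: column multipliers v_i = (∏_{j≠i}(α_i − α_j))^{−1} mod 11.
  i = 1 (α = 1): (1−6)(1−9)(1−3)(1−7) = (−5)·(−8)·(−2)·(−6) = 480 ≡ 7, so v_1 = 7^{−1} = 8 (mod 11).
  i = 2 (α = 6): (6−1)(6−9)(6−3)(6−7) = 5·(−3)·3·(−1) = 45 ≡ 1, so v_2 = 1^{−1} = 1 (mod 11).
  i = 3 (α = 9): (9−1)(9−6)(9−3)(9−7) = 8·3·6·2 = 288 ≡ 2, so v_3 = 2^{−1} = 6 (mod 11).
  i = 4 (α = 3): (3−1)(3−6)(3−9)(3−7) = 2·(−3)·(−6)·(−4) = −144 ≡ 10, so v_4 = 10^{−1} = 10 (mod 11).
  i = 5 (α = 7): (7−1)(7−6)(7−9)(7−3) = 6·1·(−2)·4 = −48 ≡ 7, so v_5 = 7^{−1} = 8 (mod 11).
  v = [8, 1, 6, 10, 8].
Step 2: syndromes of r = [0, 7, 1, 3, 9] (all sums mod 11).
  S_0 = Σ v_i r_i = 8·0 + 1·7 + 6·1 + 10·3 + 8·9 = 115 ≡ 5.
  S_1 = Σ v_i α_i r_i = 8·1·0 + 1·6·7 + 6·9·1 + 10·3·3 + 8·7·9 = 690 ≡ 8.
  α_i^2 mod 11 = [1, 3, 4, 9, 5].
  S_2 = Σ v_i α_i^2 r_i = 8·1·0 + 1·3·7 + 6·4·1 + 10·9·3 + 8·5·9 = 675 ≡ 4.
  S = (5, 8, 4) ≠ 0, so r is not a codeword (an error is present).
Step 3: locate the error. For a single error e at position i, S_ℓ = v_i·e·α_i^ℓ, so α_err = S_1/S_0.
  S_0^{−1} = 5^{−1} = 9 (mod 11), so α_err = 8·9 = 72 ≡ 6 = α_2. Error position i = 2.
  Consistency check: S_2/S_1 = 4·7 = 28 ≡ 6 = α_err ✓ (single-error assumption holds).
Step 4: error magnitude e = S_0/v_2 = S_0·∏_{j≠2}(α_2 − α_j) = 5·1 = 5 ≡ 5 (mod 11).
Step 5: correct position 2: c_2 = r_2 − e = 7 − 5 ≡ 2 (mod 11). Hence c = [0, 2, 1, 3, 9].
  Check: interpolating c through the α_i gives m(x) = 4 + 7·x (degree < 2) with m(α_i) = c_i for every i, so c is indeed a codeword.


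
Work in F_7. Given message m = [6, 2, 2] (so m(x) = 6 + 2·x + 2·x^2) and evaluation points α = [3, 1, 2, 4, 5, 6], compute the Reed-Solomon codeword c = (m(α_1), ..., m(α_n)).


c = [2, 3, 4, 4, 3, 6]

Message polynomial: m(x) = 6 + 2·x + 2·x^2 (mod 7).
For each evaluation point α_i, compute m(α_i) mod 7:
  α_1 = 3: Horner steps 2 → 1 → 2, so m(3) = 2.
  α_2 = 1: Horner steps 2 → 4 → 3, so m(1) = 3.
  α_3 = 2: Horner steps 2 → 6 → 4, so m(2) = 4.
  α_4 = 4: Horner steps 2 → 3 → 4, so m(4) = 4.
  α_5 = 5: Horner steps 2 → 5 → 3, so m(5) = 3.
  α_6 = 6: Horner steps 2 → 0 → 6, so m(6) = 6.
Codeword c = [2, 3, 4, 4, 3, 6] ∈ F_7^6.


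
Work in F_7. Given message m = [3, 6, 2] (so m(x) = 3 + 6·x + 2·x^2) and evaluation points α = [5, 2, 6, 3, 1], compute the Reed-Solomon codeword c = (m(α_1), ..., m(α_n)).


c = [6, 2, 6, 4, 4]

Message polynomial: m(x) = 3 + 6·x + 2·x^2 (mod 7).
For each evaluation point α_i, compute m(α_i) mod 7:
  α_1 = 5: Horner steps 2 → 2 → 6, so m(5) = 6.
  α_2 = 2: Horner steps 2 → 3 → 2, so m(2) = 2.
  α_3 = 6: Horner steps 2 → 4 → 6, so m(6) = 6.
  α_4 = 3: Horner steps 2 → 5 → 4, so m(3) = 4.
  α_5 = 1: Horner steps 2 → 1 → 4, so m(1) = 4.
Codeword c = [6, 2, 6, 4, 4] ∈ F_7^5.


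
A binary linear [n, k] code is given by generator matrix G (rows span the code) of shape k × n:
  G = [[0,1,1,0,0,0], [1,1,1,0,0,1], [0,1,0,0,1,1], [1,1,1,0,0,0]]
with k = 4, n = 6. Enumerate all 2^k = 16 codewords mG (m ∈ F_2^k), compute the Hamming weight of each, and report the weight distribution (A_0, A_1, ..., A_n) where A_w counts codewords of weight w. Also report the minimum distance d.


Weight distribution: A_0 = 1, A_1 = 2, A_2 = 4, A_3 = 6, A_4 = 3. Minimum distance d = 1.

Enumerate all 2^4 = 16 messages m ∈ F_2^4.
For each, compute codeword c = mG in F_2^6, then tally its weight.
  m = 0000 → c = 000000, weight = 0.
  m = 1000 → c = 011000, weight = 2.
  m = 0100 → c = 111001, weight = 4.
  m = 1100 → c = 100001, weight = 2.
  m = 0010 → c = 010011, weight = 3.
  m = 1010 → c = 001011, weight = 3.
  m = 0110 → c = 101010, weight = 3.
  m = 1110 → c = 110010, weight = 3.
  m = 0001 → c = 111000, weight = 3.
  m = 1001 → c = 100000, weight = 1.
  m = 0101 → c = 000001, weight = 1.
  m = 1101 → c = 011001, weight = 3.
  m = 0011 → c = 101011, weight = 4.
  m = 1011 → c = 110011, weight = 4.
  m = 0111 → c = 010010, weight = 2.
  m = 1111 → c = 001010, weight = 2.
Tally weights:
  weight 0: 1 codewords.
  weight 1: 2 codewords.
  weight 2: 4 codewords.
  weight 3: 6 codewords.
  weight 4: 3 codewords.
Minimum distance d = smallest w > 0 with A_w > 0 = 1.
Sanity: Σ A_w = 16 = 2^4 = 16 ✓.


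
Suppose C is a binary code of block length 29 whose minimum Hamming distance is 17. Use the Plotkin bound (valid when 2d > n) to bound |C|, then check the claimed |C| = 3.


Plotkin bound M ≤ 6; given |C| = 3 ≤ bound (satisfied).

Check applicability: 2d = 34, n = 29.
2d − n = 5 > 0, so Plotkin applies.
Compute d/(2d−n) = 17/5 ≈ 3.4000.
⌊d/(2d−n)⌋ = 3.
Plotkin bound: M ≤ 2·3 = 6.
Given |C| = 3, check: satisfied.
This |C| is below the Plotkin bound.


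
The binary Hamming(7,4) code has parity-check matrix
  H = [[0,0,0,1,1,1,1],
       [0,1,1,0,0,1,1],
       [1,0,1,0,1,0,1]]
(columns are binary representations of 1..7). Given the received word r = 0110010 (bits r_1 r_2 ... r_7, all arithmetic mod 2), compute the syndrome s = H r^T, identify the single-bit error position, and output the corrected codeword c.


s = (1, 1, 1)^T, error position = 7, corrected codeword c = 0110011

Compute s = H r^T mod 2 one row at a time:
  s_1 = 0 + 0 + 1 + 0 = 1 ≡ 1 (mod 2).
  s_2 = 1 + 1 + 1 + 0 = 3 ≡ 1 (mod 2).
  s_3 = 0 + 1 + 0 + 0 = 1 ≡ 1 (mod 2).
s = (1, 1, 1)^T — this equals column 7 of H (binary 111), so error is at position 7.
Correct: flip bit 7 of r = 0110010 to get c = 0110011.


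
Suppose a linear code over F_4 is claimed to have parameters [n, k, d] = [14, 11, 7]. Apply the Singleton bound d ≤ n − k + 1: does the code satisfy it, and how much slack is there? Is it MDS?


Singleton RHS = n − k + 1 = 4, slack = -3, bound violated (no such code; not MDS).

Singleton bound: d ≤ n − k + 1.
Here n = 14, k = 11, so n − k + 1 = 4.
Given d = 7, check d ≤ 4: NO.
Slack = (n − k + 1) − d = -3.
The slack is negative: d = 7 exceeds n − k + 1 = 4 by 3, so the Singleton bound is violated and no linear [14, 11, 7]_4 code can exist. In particular it is not MDS (MDS requires d = n − k + 1 exactly).
Description: the claimed parameters are [14, 11, 7]_4; such a code would be impossible (violates the Singleton bound).


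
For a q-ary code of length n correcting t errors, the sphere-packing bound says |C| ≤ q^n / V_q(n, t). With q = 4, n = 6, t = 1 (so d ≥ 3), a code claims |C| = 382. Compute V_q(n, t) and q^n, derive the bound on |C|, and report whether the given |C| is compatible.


V_q(n, t) = 19, q^n = 4096, Hamming bound = 215, |C| = 382 > bound (violated).

Step 1: Compute V_q(n, t) = Σ_{j=0}^1 C(n, j) (q−1)^j.
  j = 0: C(6,0)·(3)^0 = 1·1 = 1.
  j = 1: C(6,1)·(3)^1 = 6·3 = 18.
  V_q(n, t) = 1 + 18 = 19.
Step 2: q^n = 4^6 = 4096.
Step 3: Hamming bound ⌊q^n / V_q(n,t)⌋ = ⌊4096/19⌋ = 215.
Step 4: Compare |C| = 382 to 215: violated.
The claimed |C| lies above the Hamming bound, so no 4-ary code of length 6 with d ≥ 3 can have 382 codewords.


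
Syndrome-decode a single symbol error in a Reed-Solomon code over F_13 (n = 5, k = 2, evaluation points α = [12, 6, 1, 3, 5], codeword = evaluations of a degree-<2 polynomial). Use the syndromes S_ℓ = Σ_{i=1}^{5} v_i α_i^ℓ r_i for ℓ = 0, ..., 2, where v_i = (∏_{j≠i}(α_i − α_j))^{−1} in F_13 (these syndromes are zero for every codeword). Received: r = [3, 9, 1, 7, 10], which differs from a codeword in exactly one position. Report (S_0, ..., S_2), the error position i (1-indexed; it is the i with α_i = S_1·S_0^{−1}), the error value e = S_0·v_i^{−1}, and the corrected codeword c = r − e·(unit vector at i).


S = (11, 7, 8), error at position 4, error magnitude e = 8, c = [3, 9, 1, 12, 10].

Step 1: column multipliers v_i = (∏_{j≠i}(α_i − α_j))^{−1} mod 13.
  i = 1 (α = 12): (12−6)(12−1)(12−3)(12−5) = 6·11·9·7 = 4158 ≡ 11, so v_1 = 11^{−1} = 6 (mod 13).
  i = 2 (α = 6): (6−12)(6−1)(6−3)(6−5) = (−6)·5·3·1 = −90 ≡ 1, so v_2 = 1^{−1} = 1 (mod 13).
  i = 3 (α = 1): (1−12)(1−6)(1−3)(1−5) = (−11)·(−5)·(−2)·(−4) = 440 ≡ 11, so v_3 = 11^{−1} = 6 (mod 13).
  i = 4 (α = 3): (3−12)(3−6)(3−1)(3−5) = (−9)·(−3)·2·(−2) = −108 ≡ 9, so v_4 = 9^{−1} = 3 (mod 13).
  i = 5 (α = 5): (5−12)(5−6)(5−1)(5−3) = (−7)·(−1)·4·2 = 56 ≡ 4, so v_5 = 4^{−1} = 10 (mod 13).
  v = [6, 1, 6, 3, 10].
Step 2: syndromes of r = [3, 9, 1, 7, 10] (all sums mod 13).
  S_0 = Σ v_i r_i = 6·3 + 1·9 + 6·1 + 3·7 + 10·10 = 154 ≡ 11.
  S_1 = Σ v_i α_i r_i = 6·12·3 + 1·6·9 + 6·1·1 + 3·3·7 + 10·5·10 = 839 ≡ 7.
  α_i^2 mod 13 = [1, 10, 1, 9, 12].
  S_2 = Σ v_i α_i^2 r_i = 6·1·3 + 1·10·9 + 6·1·1 + 3·9·7 + 10·12·10 = 1503 ≡ 8.
  S = (11, 7, 8) ≠ 0, so r is not a codeword (an error is present).
Step 3: locate the error. For a single error e at position i, S_ℓ = v_i·e·α_i^ℓ, so α_err = S_1/S_0.
  S_0^{−1} = 11^{−1} = 6 (mod 13), so α_err = 7·6 = 42 ≡ 3 = α_4. Error position i = 4.
  Consistency check: S_2/S_1 = 8·2 = 16 ≡ 3 = α_err ✓ (single-error assumption holds).
Step 4: error magnitude e = S_0/v_4 = S_0·∏_{j≠4}(α_4 − α_j) = 11·9 = 99 ≡ 8 (mod 13).
Step 5: correct position 4: c_4 = r_4 − e = 7 − 8 ≡ 12 (mod 13). Hence c = [3, 9, 1, 12, 10].
  Check: interpolating c through the α_i gives m(x) = 2 + 12·x (degree < 2) with m(α_i) = c_i for every i, so c is indeed a codeword.


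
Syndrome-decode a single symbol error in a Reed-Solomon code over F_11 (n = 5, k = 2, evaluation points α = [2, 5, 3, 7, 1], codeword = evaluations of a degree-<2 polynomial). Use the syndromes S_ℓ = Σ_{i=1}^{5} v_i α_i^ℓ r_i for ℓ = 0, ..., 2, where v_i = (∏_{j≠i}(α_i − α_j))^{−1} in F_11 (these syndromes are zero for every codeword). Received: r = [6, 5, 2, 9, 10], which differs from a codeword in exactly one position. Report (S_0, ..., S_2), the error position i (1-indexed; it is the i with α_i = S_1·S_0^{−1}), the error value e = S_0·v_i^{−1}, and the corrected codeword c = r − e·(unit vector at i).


S = (5, 2, 3), error at position 4, error magnitude e = 1, c = [6, 5, 2, 8, 10].

Step 1: column multipliers v_i = (∏_{j≠i}(α_i − α_j))^{−1} mod 11.
  i = 1 (α = 2): (2−5)(2−3)(2−7)(2−1) = (−3)·(−1)·(−5)·1 = −15 ≡ 7, so v_1 = 7^{−1} = 8 (mod 11).
  i = 2 (α = 5): (5−2)(5−3)(5−7)(5−1) = 3·2·(−2)·4 = −48 ≡ 7, so v_2 = 7^{−1} = 8 (mod 11).
  i = 3 (α = 3): (3−2)(3−5)(3−7)(3−1) = 1·(−2)·(−4)·2 = 16 ≡ 5, so v_3 = 5^{−1} = 9 (mod 11).
  i = 4 (α = 7): (7−2)(7−5)(7−3)(7−1) = 5·2·4·6 = 240 ≡ 9, so v_4 = 9^{−1} = 5 (mod 11).
  i = 5 (α = 1): (1−2)(1−5)(1−3)(1−7) = (−1)·(−4)·(−2)·(−6) = 48 ≡ 4, so v_5 = 4^{−1} = 3 (mod 11).
  v = [8, 8, 9, 5, 3].
Step 2: syndromes of r = [6, 5, 2, 9, 10] (all sums mod 11).
  S_0 = Σ v_i r_i = 8·6 + 8·5 + 9·2 + 5·9 + 3·10 = 181 ≡ 5.
  S_1 = Σ v_i α_i r_i = 8·2·6 + 8·5·5 + 9·3·2 + 5·7·9 + 3·1·10 = 695 ≡ 2.
  α_i^2 mod 11 = [4, 3, 9, 5, 1].
  S_2 = Σ v_i α_i^2 r_i = 8·4·6 + 8·3·5 + 9·9·2 + 5·5·9 + 3·1·10 = 729 ≡ 3.
  S = (5, 2, 3) ≠ 0, so r is not a codeword (an error is present).
Step 3: locate the error. For a single error e at position i, S_ℓ = v_i·e·α_i^ℓ, so α_err = S_1/S_0.
  S_0^{−1} = 5^{−1} = 9 (mod 11), so α_err = 2·9 = 18 ≡ 7 = α_4. Error position i = 4.
  Consistency check: S_2/S_1 = 3·6 = 18 ≡ 7 = α_err ✓ (single-error assumption holds).
Step 4: error magnitude e = S_0/v_4 = S_0·∏_{j≠4}(α_4 − α_j) = 5·9 = 45 ≡ 1 (mod 11).
Step 5: correct position 4: c_4 = r_4 − e = 9 − 1 ≡ 8 (mod 11). Hence c = [6, 5, 2, 8, 10].
  Check: interpolating c through the α_i gives m(x) = 3 + 7·x (degree < 2) with m(α_i) = c_i for every i, so c is indeed a codeword.


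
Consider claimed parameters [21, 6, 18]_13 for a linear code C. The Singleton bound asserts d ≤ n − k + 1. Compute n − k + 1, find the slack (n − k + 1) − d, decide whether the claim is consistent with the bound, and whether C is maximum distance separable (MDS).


Singleton RHS = n − k + 1 = 16, slack = -2, bound violated (no such code; not MDS).

Singleton bound: d ≤ n − k + 1.
Here n = 21, k = 6, so n − k + 1 = 16.
Given d = 18, check d ≤ 16: NO.
Slack = (n − k + 1) − d = -2.
The slack is negative: d = 18 exceeds n − k + 1 = 16 by 2, so the Singleton bound is violated and no linear [21, 6, 18]_13 code can exist. In particular it is not MDS (MDS requires d = n − k + 1 exactly).
Description: the claimed parameters are [21, 6, 18]_13; such a code would be impossible (violates the Singleton bound).


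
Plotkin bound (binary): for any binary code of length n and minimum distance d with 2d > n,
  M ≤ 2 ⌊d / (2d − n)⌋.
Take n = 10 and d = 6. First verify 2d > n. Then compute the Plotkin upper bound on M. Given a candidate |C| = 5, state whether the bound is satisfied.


Plotkin bound M ≤ 6; given |C| = 5 ≤ bound (satisfied).

Check applicability: 2d = 12, n = 10.
2d − n = 2 > 0, so Plotkin applies.
Compute d/(2d−n) = 6/2 ≈ 3.0000.
⌊d/(2d−n)⌋ = 3.
Plotkin bound: M ≤ 2·3 = 6.
Given |C| = 5, check: satisfied.
This |C| is below the Plotkin bound.


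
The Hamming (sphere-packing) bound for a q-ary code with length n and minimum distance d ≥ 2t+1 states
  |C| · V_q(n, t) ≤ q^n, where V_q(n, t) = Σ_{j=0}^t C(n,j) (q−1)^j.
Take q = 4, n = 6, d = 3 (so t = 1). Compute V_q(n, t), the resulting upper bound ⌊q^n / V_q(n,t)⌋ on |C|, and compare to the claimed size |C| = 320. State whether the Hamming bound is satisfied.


V_q(n, t) = 19, q^n = 4096, Hamming bound = 215, |C| = 320 > bound (violated).

Step 1: Compute V_q(n, t) = Σ_{j=0}^1 C(n, j) (q−1)^j.
  j = 0: C(6,0)·(3)^0 = 1·1 = 1.
  j = 1: C(6,1)·(3)^1 = 6·3 = 18.
  V_q(n, t) = 1 + 18 = 19.
Step 2: q^n = 4^6 = 4096.
Step 3: Hamming bound ⌊q^n / V_q(n,t)⌋ = ⌊4096/19⌋ = 215.
Step 4: Compare |C| = 320 to 215: violated.
The claimed |C| lies above the Hamming bound, so no 4-ary code of length 6 with d ≥ 3 can have 320 codewords.


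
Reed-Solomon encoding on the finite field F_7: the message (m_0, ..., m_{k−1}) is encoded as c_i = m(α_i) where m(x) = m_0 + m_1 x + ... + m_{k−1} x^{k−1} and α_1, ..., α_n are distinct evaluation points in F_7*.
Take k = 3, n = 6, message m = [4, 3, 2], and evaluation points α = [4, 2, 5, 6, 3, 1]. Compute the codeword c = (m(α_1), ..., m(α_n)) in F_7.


c = [6, 4, 6, 3, 3, 2]

Message polynomial: m(x) = 4 + 3·x + 2·x^2 (mod 7).
For each evaluation point α_i, compute m(α_i) mod 7:
  α_1 = 4: Horner steps 2 → 4 → 6, so m(4) = 6.
  α_2 = 2: Horner steps 2 → 0 → 4, so m(2) = 4.
  α_3 = 5: Horner steps 2 → 6 → 6, so m(5) = 6.
  α_4 = 6: Horner steps 2 → 1 → 3, so m(6) = 3.
  α_5 = 3: Horner steps 2 → 2 → 3, so m(3) = 3.
  α_6 = 1: Horner steps 2 → 5 → 2, so m(1) = 2.
Codeword c = [6, 4, 6, 3, 3, 2] ∈ F_7^6.


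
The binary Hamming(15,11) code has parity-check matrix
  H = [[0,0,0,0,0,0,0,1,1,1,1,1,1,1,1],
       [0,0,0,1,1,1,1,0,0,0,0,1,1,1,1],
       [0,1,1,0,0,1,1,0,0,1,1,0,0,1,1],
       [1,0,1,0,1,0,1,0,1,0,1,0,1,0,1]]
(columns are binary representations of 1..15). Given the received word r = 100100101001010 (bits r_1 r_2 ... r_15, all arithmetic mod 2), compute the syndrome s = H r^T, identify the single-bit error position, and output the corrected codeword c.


s = (1, 0, 0, 1)^T, error position = 9, corrected codeword c = 100100100001010

Compute s = H r^T mod 2 one row at a time:
  s_1 = 0 + 1 + 0 + 0 + 1 + 0 + 1 + 0 = 3 ≡ 1 (mod 2).
  s_2 = 1 + 0 + 0 + 1 + 1 + 0 + 1 + 0 = 4 ≡ 0 (mod 2).
  s_3 = 0 + 0 + 0 + 1 + 0 + 0 + 1 + 0 = 2 ≡ 0 (mod 2).
  s_4 = 1 + 0 + 0 + 1 + 1 + 0 + 0 + 0 = 3 ≡ 1 (mod 2).
s = (1, 0, 0, 1)^T — this equals column 9 of H (binary 1001), so error is at position 9.
Correct: flip bit 9 of r = 100100101001010 to get c = 100100100001010.


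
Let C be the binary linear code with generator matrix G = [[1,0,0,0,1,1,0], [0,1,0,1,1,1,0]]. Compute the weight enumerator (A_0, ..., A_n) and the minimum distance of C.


Weight distribution: A_0 = 1, A_3 = 2, A_4 = 1. Minimum distance d = 3.

Enumerate all 2^2 = 4 messages m ∈ F_2^2.
For each, compute codeword c = mG in F_2^7, then tally its weight.
  m = 00 → c = 0000000, weight = 0.
  m = 10 → c = 1000110, weight = 3.
  m = 01 → c = 0101110, weight = 4.
  m = 11 → c = 1101000, weight = 3.
Tally weights:
  weight 0: 1 codewords.
  weight 3: 2 codewords.
  weight 4: 1 codewords.
Minimum distance d = smallest w > 0 with A_w > 0 = 3.
Sanity: Σ A_w = 4 = 2^2 = 4 ✓.


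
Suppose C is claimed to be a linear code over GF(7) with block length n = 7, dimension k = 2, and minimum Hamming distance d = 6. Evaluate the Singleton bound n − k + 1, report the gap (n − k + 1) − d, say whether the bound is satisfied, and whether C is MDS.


Singleton RHS = n − k + 1 = 6, slack = 0, bound satisfied, MDS.

Singleton bound: d ≤ n − k + 1.
Here n = 7, k = 2, so n − k + 1 = 6.
Given d = 6, check d ≤ 6: YES.
Slack = (n − k + 1) − d = 0.
The code is MDS (slack = 0).
Description: the claimed parameters are [7, 2, 6]_7; such a code would be MDS (meets Singleton bound).


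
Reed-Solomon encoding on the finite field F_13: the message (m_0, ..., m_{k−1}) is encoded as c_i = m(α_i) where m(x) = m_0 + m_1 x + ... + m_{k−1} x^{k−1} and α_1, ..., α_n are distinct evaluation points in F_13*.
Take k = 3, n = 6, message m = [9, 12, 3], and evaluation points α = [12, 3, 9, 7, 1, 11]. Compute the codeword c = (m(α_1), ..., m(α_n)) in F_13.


c = [0, 7, 9, 6, 11, 10]

Message polynomial: m(x) = 9 + 12·x + 3·x^2 (mod 13).
For each evaluation point α_i, compute m(α_i) mod 13:
  α_1 = 12: Horner steps 3 → 9 → 0, so m(12) = 0.
  α_2 = 3: Horner steps 3 → 8 → 7, so m(3) = 7.
  α_3 = 9: Horner steps 3 → 0 → 9, so m(9) = 9.
  α_4 = 7: Horner steps 3 → 7 → 6, so m(7) = 6.
  α_5 = 1: Horner steps 3 → 2 → 11, so m(1) = 11.
  α_6 = 11: Horner steps 3 → 6 → 10, so m(11) = 10.
Codeword c = [0, 7, 9, 6, 11, 10] ∈ F_13^6.


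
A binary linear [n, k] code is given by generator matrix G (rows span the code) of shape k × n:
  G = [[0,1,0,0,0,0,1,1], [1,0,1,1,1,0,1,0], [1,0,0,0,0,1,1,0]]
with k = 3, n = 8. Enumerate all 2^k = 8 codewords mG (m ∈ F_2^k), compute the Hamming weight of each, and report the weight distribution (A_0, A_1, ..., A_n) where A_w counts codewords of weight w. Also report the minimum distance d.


Weight distribution: A_0 = 1, A_3 = 2, A_4 = 2, A_5 = 1, A_6 = 1, A_7 = 1. Minimum distance d = 3.

Enumerate all 2^3 = 8 messages m ∈ F_2^3.
For each, compute codeword c = mG in F_2^8, then tally its weight.
  m = 000 → c = 00000000, weight = 0.
  m = 100 → c = 01000011, weight = 3.
  m = 010 → c = 10111010, weight = 5.
  m = 110 → c = 11111001, weight = 6.
  m = 001 → c = 10000110, weight = 3.
  m = 101 → c = 11000101, weight = 4.
  m = 011 → c = 00111100, weight = 4.
  m = 111 → c = 01111111, weight = 7.
Tally weights:
  weight 0: 1 codewords.
  weight 3: 2 codewords.
  weight 4: 2 codewords.
  weight 5: 1 codewords.
  weight 6: 1 codewords.
  weight 7: 1 codewords.
Minimum distance d = smallest w > 0 with A_w > 0 = 3.
Sanity: Σ A_w = 8 = 2^3 = 8 ✓.


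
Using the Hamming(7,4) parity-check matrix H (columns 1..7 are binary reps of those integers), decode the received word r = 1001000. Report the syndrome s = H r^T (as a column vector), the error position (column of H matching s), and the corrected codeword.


s = (1, 0, 1)^T, error position = 5, corrected codeword c = 1001100

Compute s = H r^T mod 2 one row at a time:
  s_1 = 1 + 0 + 0 + 0 = 1 ≡ 1 (mod 2).
  s_2 = 0 + 0 + 0 + 0 = 0 ≡ 0 (mod 2).
  s_3 = 1 + 0 + 0 + 0 = 1 ≡ 1 (mod 2).
s = (1, 0, 1)^T — this equals column 5 of H (binary 101), so error is at position 5.
Correct: flip bit 5 of r = 1001000 to get c = 1001100.


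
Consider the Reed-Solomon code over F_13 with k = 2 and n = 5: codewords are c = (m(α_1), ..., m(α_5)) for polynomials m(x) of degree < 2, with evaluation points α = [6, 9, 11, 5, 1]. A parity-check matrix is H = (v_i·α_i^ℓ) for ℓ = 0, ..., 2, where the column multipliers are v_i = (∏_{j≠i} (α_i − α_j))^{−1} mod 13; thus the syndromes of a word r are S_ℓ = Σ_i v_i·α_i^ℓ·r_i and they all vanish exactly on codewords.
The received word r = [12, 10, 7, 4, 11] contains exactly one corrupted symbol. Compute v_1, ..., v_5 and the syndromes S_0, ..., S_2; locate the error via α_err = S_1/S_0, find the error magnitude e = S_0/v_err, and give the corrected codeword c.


S = (10, 6, 1), error at position 3, error magnitude e = 7, c = [12, 10, 0, 4, 11].

Step 1: column multipliers v_i = (∏_{j≠i}(α_i − α_j))^{−1} mod 13.
  i = 1 (α = 6): (6−9)(6−11)(6−5)(6−1) = (−3)·(−5)·1·5 = 75 ≡ 10, so v_1 = 10^{−1} = 4 (mod 13).
  i = 2 (α = 9): (9−6)(9−11)(9−5)(9−1) = 3·(−2)·4·8 = −192 ≡ 3, so v_2 = 3^{−1} = 9 (mod 13).
  i = 3 (α = 11): (11−6)(11−9)(11−5)(11−1) = 5·2·6·10 = 600 ≡ 2, so v_3 = 2^{−1} = 7 (mod 13).
  i = 4 (α = 5): (5−6)(5−9)(5−11)(5−1) = (−1)·(−4)·(−6)·4 = −96 ≡ 8, so v_4 = 8^{−1} = 5 (mod 13).
  i = 5 (α = 1): (1−6)(1−9)(1−11)(1−5) = (−5)·(−8)·(−10)·(−4) = 1600 ≡ 1, so v_5 = 1^{−1} = 1 (mod 13).
  v = [4, 9, 7, 5, 1].
Step 2: syndromes of r = [12, 10, 7, 4, 11] (all sums mod 13).
  S_0 = Σ v_i r_i = 4·12 + 9·10 + 7·7 + 5·4 + 1·11 = 218 ≡ 10.
  S_1 = Σ v_i α_i r_i = 4·6·12 + 9·9·10 + 7·11·7 + 5·5·4 + 1·1·11 = 1748 ≡ 6.
  α_i^2 mod 13 = [10, 3, 4, 12, 1].
  S_2 = Σ v_i α_i^2 r_i = 4·10·12 + 9·3·10 + 7·4·7 + 5·12·4 + 1·1·11 = 1197 ≡ 1.
  S = (10, 6, 1) ≠ 0, so r is not a codeword (an error is present).
Step 3: locate the error. For a single error e at position i, S_ℓ = v_i·e·α_i^ℓ, so α_err = S_1/S_0.
  S_0^{−1} = 10^{−1} = 4 (mod 13), so α_err = 6·4 = 24 ≡ 11 = α_3. Error position i = 3.
  Consistency check: S_2/S_1 = 1·11 = 11 ≡ 11 = α_err ✓ (single-error assumption holds).
Step 4: error magnitude e = S_0/v_3 = S_0·∏_{j≠3}(α_3 − α_j) = 10·2 = 20 ≡ 7 (mod 13).
Step 5: correct position 3: c_3 = r_3 − e = 7 − 7 ≡ 0 (mod 13). Hence c = [12, 10, 0, 4, 11].
  Check: interpolating c through the α_i gives m(x) = 3 + 8·x (degree < 2) with m(α_i) = c_i for every i, so c is indeed a codeword.


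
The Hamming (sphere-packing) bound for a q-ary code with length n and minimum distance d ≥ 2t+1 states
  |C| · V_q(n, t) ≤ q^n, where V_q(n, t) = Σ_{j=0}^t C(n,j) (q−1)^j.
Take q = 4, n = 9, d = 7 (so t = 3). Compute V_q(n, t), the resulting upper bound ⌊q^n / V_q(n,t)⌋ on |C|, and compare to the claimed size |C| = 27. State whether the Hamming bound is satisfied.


V_q(n, t) = 2620, q^n = 262144, Hamming bound = 100, |C| = 27 ≤ bound (satisfied).

Step 1: Compute V_q(n, t) = Σ_{j=0}^3 C(n, j) (q−1)^j.
  j = 0: C(9,0)·(3)^0 = 1·1 = 1.
  j = 1: C(9,1)·(3)^1 = 9·3 = 27.
  j = 2: C(9,2)·(3)^2 = 36·9 = 324.
  j = 3: C(9,3)·(3)^3 = 84·27 = 2268.
  V_q(n, t) = 1 + 27 + 324 + 2268 = 2620.
Step 2: q^n = 4^9 = 262144.
Step 3: Hamming bound ⌊q^n / V_q(n,t)⌋ = ⌊262144/2620⌋ = 100.
Step 4: Compare |C| = 27 to 100: satisfied.
The claimed |C| lies below the Hamming bound.


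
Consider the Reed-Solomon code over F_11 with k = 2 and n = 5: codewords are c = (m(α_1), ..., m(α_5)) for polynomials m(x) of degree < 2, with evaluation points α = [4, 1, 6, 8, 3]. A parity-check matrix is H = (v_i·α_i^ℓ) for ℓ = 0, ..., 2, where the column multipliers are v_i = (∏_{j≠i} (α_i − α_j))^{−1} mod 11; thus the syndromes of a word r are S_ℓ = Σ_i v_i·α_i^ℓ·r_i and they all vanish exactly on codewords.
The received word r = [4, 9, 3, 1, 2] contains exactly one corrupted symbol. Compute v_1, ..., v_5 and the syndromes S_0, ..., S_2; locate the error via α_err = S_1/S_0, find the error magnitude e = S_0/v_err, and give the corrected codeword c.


S = (1, 6, 3), error at position 3, error magnitude e = 6, c = [4, 9, 8, 1, 2].

Step 1: column multipliers v_i = (∏_{j≠i}(α_i − α_j))^{−1} mod 11.
  i = 1 (α = 4): (4−1)(4−6)(4−8)(4−3) = 3·(−2)·(−4)·1 = 24 ≡ 2, so v_1 = 2^{−1} = 6 (mod 11).
  i = 2 (α = 1): (1−4)(1−6)(1−8)(1−3) = (−3)·(−5)·(−7)·(−2) = 210 ≡ 1, so v_2 = 1^{−1} = 1 (mod 11).
  i = 3 (α = 6): (6−4)(6−1)(6−8)(6−3) = 2·5·(−2)·3 = −60 ≡ 6, so v_3 = 6^{−1} = 2 (mod 11).
  i = 4 (α = 8): (8−4)(8−1)(8−6)(8−3) = 4·7·2·5 = 280 ≡ 5, so v_4 = 5^{−1} = 9 (mod 11).
  i = 5 (α = 3): (3−4)(3−1)(3−6)(3−8) = (−1)·2·(−3)·(−5) = −30 ≡ 3, so v_5 = 3^{−1} = 4 (mod 11).
  v = [6, 1, 2, 9, 4].
Step 2: syndromes of r = [4, 9, 3, 1, 2] (all sums mod 11).
  S_0 = Σ v_i r_i = 6·4 + 1·9 + 2·3 + 9·1 + 4·2 = 56 ≡ 1.
  S_1 = Σ v_i α_i r_i = 6·4·4 + 1·1·9 + 2·6·3 + 9·8·1 + 4·3·2 = 237 ≡ 6.
  α_i^2 mod 11 = [5, 1, 3, 9, 9].
  S_2 = Σ v_i α_i^2 r_i = 6·5·4 + 1·1·9 + 2·3·3 + 9·9·1 + 4·9·2 = 300 ≡ 3.
  S = (1, 6, 3) ≠ 0, so r is not a codeword (an error is present).
Step 3: locate the error. For a single error e at position i, S_ℓ = v_i·e·α_i^ℓ, so α_err = S_1/S_0.
  S_0^{−1} = 1^{−1} = 1 (mod 11), so α_err = 6·1 = 6 ≡ 6 = α_3. Error position i = 3.
  Consistency check: S_2/S_1 = 3·2 = 6 ≡ 6 = α_err ✓ (single-error assumption holds).
Step 4: error magnitude e = S_0/v_3 = S_0·∏_{j≠3}(α_3 − α_j) = 1·6 = 6 ≡ 6 (mod 11).
Step 5: correct position 3: c_3 = r_3 − e = 3 − 6 ≡ 8 (mod 11). Hence c = [4, 9, 8, 1, 2].
  Check: interpolating c through the α_i gives m(x) = 7 + 2·x (degree < 2) with m(α_i) = c_i for every i, so c is indeed a codeword.


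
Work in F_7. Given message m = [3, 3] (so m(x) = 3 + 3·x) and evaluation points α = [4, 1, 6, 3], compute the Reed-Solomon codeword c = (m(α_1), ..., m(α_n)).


c = [1, 6, 0, 5]

Message polynomial: m(x) = 3 + 3·x (mod 7).
For each evaluation point α_i, compute m(α_i) mod 7:
  α_1 = 4: Horner steps 3 → 1, so m(4) = 1.
  α_2 = 1: Horner steps 3 → 6, so m(1) = 6.
  α_3 = 6: Horner steps 3 → 0, so m(6) = 0.
  α_4 = 3: Horner steps 3 → 5, so m(3) = 5.
Codeword c = [1, 6, 0, 5] ∈ F_7^4.
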